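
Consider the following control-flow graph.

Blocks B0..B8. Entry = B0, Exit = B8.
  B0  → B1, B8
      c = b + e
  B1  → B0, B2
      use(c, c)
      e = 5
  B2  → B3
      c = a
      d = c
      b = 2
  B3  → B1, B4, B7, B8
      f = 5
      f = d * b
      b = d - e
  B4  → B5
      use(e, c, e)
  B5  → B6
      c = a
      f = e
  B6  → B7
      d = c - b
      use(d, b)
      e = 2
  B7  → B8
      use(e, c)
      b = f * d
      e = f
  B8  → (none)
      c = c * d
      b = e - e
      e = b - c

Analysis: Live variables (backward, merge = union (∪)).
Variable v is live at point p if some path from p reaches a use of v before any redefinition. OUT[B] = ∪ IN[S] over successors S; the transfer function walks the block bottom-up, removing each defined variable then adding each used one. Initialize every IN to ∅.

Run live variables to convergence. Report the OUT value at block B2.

Fixpoint table:
  B0:   IN={a, b, d, e}   OUT={a, b, c, d, e}
  B1:   IN={a, b, c, d}   OUT={a, b, d, e}
  B2:   IN={a, e}   OUT={a, b, c, d, e}
  B3:   IN={a, b, c, d, e}   OUT={a, b, c, d, e, f}
  B4:   IN={a, b, c, e}   OUT={a, b, e}
  B5:   IN={a, b, e}   OUT={b, c, f}
  B6:   IN={b, c, f}   OUT={c, d, e, f}
  B7:   IN={c, d, e, f}   OUT={c, d, e}
  B8:   IN={c, d, e}   OUT={}

Merge at B2: OUT[B2] = IN[B3] = {a, b, c, d, e}

Answer: {a, b, c, d, e}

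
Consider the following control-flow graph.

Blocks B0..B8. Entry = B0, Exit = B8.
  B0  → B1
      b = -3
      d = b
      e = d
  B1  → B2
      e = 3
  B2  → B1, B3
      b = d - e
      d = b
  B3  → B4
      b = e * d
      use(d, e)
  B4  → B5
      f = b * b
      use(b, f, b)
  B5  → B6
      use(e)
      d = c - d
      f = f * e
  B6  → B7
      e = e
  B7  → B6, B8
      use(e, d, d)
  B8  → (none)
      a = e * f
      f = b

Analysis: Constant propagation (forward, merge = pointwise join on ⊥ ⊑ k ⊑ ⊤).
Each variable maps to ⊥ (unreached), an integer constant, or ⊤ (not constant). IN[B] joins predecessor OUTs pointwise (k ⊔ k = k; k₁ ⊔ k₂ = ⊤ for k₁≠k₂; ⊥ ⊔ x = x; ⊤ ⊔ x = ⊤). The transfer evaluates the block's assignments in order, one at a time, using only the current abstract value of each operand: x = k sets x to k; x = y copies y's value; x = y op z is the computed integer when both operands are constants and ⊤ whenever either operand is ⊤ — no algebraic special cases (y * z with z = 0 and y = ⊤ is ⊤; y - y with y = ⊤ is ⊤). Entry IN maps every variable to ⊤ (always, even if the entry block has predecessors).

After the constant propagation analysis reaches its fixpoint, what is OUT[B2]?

Answer: {a: ⊤, b: ⊤, c: ⊤, d: ⊤, e: 3, f: ⊤}

Working:
Converged values:
  B0:   IN=(all ⊤)   OUT={b:-3, d:-3, e:-3; rest ⊤}
  B1:   IN=(all ⊤)   OUT={e:3; rest ⊤}
  B2:   IN={e:3; rest ⊤}   OUT={e:3; rest ⊤}
  B3:   IN={e:3; rest ⊤}   OUT={e:3; rest ⊤}
  B4:   IN={e:3; rest ⊤}   OUT={e:3; rest ⊤}
  B5:   IN={e:3; rest ⊤}   OUT={e:3; rest ⊤}
  B6:   IN={e:3; rest ⊤}   OUT={e:3; rest ⊤}
  B7:   IN={e:3; rest ⊤}   OUT={e:3; rest ⊤}
  B8:   IN={e:3; rest ⊤}   OUT={e:3; rest ⊤}

Merge at B2: IN[B2] = OUT[B1] = {a: ⊤, b: ⊤, c: ⊤, d: ⊤, e: 3, f: ⊤}
Applying B2's transfer function to that IN value gives OUT[B2] (row B2 above).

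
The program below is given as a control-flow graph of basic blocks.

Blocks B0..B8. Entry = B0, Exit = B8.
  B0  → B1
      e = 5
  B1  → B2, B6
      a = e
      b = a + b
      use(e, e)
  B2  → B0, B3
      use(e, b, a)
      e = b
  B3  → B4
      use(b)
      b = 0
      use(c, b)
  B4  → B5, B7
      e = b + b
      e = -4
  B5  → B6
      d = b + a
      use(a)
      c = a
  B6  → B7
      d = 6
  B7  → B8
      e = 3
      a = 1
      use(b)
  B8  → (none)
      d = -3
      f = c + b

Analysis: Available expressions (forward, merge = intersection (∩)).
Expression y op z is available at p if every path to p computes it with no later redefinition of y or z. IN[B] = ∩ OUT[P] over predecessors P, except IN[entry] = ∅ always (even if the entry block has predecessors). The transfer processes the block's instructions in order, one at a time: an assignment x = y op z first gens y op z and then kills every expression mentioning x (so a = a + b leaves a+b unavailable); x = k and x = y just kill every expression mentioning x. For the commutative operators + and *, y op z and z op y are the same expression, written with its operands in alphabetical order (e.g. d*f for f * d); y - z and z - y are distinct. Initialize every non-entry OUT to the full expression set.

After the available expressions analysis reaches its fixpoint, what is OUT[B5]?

Converged values:
  B0: | IN={} | OUT={}
  B1: | IN={} | OUT={}
  B2: | IN={} | OUT={}
  B3: | IN={} | OUT={}
  B4: | IN={} | OUT={b+b}
  B5: | IN={b+b} | OUT={a+b, b+b}
  B6: | IN={} | OUT={}
  B7: | IN={} | OUT={}
  B8: | IN={} | OUT={b+c}

Merge at B5: IN[B5] = OUT[B4] = {b+b}
Applying B5's transfer function to that IN value gives OUT[B5] (row B5 above).

Answer: {a+b, b+b}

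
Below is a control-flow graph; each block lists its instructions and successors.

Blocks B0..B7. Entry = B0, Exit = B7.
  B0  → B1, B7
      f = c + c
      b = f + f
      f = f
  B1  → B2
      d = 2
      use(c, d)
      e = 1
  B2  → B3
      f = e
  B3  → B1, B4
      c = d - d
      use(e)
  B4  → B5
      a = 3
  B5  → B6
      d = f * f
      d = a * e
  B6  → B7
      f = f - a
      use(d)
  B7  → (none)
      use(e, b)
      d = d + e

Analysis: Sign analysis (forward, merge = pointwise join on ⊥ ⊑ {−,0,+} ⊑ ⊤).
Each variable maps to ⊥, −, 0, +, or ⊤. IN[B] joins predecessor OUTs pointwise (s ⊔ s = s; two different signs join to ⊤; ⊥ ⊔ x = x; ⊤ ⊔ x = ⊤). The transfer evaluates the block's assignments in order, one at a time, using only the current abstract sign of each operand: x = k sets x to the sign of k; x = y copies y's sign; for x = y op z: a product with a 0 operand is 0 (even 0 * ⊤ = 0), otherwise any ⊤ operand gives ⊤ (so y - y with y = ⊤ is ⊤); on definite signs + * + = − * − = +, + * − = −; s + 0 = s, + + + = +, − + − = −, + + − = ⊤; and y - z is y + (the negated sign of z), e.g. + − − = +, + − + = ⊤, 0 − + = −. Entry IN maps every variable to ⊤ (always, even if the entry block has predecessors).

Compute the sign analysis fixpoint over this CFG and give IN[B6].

Converged values:
  B0: | IN=(all ⊤) | OUT=(all ⊤)
  B1: | IN=(all ⊤) | OUT={d:+, e:+; rest ⊤}
  B2: | IN={d:+, e:+; rest ⊤} | OUT={d:+, e:+, f:+; rest ⊤}
  B3: | IN={d:+, e:+, f:+; rest ⊤} | OUT={d:+, e:+, f:+; rest ⊤}
  B4: | IN={d:+, e:+, f:+; rest ⊤} | OUT={a:+, d:+, e:+, f:+; rest ⊤}
  B5: | IN={a:+, d:+, e:+, f:+; rest ⊤} | OUT={a:+, d:+, e:+, f:+; rest ⊤}
  B6: | IN={a:+, d:+, e:+, f:+; rest ⊤} | OUT={a:+, d:+, e:+; rest ⊤}
  B7: | IN=(all ⊤) | OUT=(all ⊤)

Merge at B6: IN[B6] = OUT[B5] = {a: +, b: ⊤, c: ⊤, d: +, e: +, f: +}

Answer: {a: +, b: ⊤, c: ⊤, d: +, e: +, f: +}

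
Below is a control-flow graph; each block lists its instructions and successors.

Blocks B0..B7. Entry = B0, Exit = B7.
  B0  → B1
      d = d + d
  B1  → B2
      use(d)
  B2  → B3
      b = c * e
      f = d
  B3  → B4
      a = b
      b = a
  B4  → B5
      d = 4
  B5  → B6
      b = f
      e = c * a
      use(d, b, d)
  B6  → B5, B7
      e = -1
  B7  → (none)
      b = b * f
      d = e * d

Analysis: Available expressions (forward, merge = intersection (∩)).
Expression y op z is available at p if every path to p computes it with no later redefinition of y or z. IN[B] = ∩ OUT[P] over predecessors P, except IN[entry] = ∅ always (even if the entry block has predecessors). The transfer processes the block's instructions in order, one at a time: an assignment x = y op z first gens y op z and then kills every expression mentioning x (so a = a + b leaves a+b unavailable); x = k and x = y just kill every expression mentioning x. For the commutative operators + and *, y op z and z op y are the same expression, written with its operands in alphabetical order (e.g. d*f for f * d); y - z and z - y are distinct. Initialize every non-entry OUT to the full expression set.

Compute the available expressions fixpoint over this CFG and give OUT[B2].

Answer: {c*e}

Trace:
Fixpoint table:
  B0: | IN={} | OUT={}
  B1: | IN={} | OUT={}
  B2: | IN={} | OUT={c*e}
  B3: | IN={c*e} | OUT={c*e}
  B4: | IN={c*e} | OUT={c*e}
  B5: | IN={} | OUT={a*c}
  B6: | IN={a*c} | OUT={a*c}
  B7: | IN={a*c} | OUT={a*c}

Merge at B2: IN[B2] = OUT[B1] = {}
Applying B2's transfer function to that IN value gives OUT[B2] (row B2 above).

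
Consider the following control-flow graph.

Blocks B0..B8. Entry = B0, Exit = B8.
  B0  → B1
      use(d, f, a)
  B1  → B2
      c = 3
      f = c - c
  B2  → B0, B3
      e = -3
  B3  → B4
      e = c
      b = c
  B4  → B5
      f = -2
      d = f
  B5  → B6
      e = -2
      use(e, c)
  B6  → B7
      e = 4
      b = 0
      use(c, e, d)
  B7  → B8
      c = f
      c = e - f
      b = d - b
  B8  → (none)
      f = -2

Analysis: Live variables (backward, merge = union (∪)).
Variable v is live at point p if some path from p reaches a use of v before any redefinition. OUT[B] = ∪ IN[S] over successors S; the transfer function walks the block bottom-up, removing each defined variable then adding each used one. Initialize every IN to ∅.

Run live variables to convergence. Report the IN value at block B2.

Per-block solution:
  B0:   IN={a, d, f}   OUT={a, d}
  B1:   IN={a, d}   OUT={a, c, d, f}
  B2:   IN={a, c, d, f}   OUT={a, c, d, f}
  B3:   IN={c}   OUT={c}
  B4:   IN={c}   OUT={c, d, f}
  B5:   IN={c, d, f}   OUT={c, d, f}
  B6:   IN={c, d, f}   OUT={b, d, e, f}
  B7:   IN={b, d, e, f}   OUT={}
  B8:   IN={}   OUT={}

Merge at B2: OUT[B2] = IN[B0] ⊔ IN[B3] = {a, c, d, f}
Applying B2's transfer function to that OUT value gives IN[B2] (row B2 above).

Answer: {a, c, d, f}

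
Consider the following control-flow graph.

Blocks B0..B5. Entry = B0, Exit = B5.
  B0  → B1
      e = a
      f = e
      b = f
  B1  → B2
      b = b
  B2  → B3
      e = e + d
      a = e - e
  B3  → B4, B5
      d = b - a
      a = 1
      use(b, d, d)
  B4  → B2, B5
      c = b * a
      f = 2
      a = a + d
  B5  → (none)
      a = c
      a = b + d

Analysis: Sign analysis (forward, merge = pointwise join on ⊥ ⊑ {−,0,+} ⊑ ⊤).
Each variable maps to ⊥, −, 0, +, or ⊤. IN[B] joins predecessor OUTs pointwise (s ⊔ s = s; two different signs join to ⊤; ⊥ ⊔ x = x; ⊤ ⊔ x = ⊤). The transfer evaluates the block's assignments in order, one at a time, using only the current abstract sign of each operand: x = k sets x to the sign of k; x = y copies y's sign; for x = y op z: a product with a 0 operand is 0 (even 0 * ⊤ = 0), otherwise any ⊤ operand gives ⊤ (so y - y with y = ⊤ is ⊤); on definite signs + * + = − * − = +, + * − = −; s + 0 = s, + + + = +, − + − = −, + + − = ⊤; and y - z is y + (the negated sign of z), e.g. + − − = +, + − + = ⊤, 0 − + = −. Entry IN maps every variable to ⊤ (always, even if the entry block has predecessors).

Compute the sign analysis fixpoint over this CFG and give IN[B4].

Fixpoint table:
  B0: | IN=(all ⊤) | OUT=(all ⊤)
  B1: | IN=(all ⊤) | OUT=(all ⊤)
  B2: | IN=(all ⊤) | OUT=(all ⊤)
  B3: | IN=(all ⊤) | OUT={a:+; rest ⊤}
  B4: | IN={a:+; rest ⊤} | OUT={f:+; rest ⊤}
  B5: | IN=(all ⊤) | OUT=(all ⊤)

Merge at B4: IN[B4] = OUT[B3] = {a: +, b: ⊤, c: ⊤, d: ⊤, e: ⊤, f: ⊤}

Answer: {a: +, b: ⊤, c: ⊤, d: ⊤, e: ⊤, f: ⊤}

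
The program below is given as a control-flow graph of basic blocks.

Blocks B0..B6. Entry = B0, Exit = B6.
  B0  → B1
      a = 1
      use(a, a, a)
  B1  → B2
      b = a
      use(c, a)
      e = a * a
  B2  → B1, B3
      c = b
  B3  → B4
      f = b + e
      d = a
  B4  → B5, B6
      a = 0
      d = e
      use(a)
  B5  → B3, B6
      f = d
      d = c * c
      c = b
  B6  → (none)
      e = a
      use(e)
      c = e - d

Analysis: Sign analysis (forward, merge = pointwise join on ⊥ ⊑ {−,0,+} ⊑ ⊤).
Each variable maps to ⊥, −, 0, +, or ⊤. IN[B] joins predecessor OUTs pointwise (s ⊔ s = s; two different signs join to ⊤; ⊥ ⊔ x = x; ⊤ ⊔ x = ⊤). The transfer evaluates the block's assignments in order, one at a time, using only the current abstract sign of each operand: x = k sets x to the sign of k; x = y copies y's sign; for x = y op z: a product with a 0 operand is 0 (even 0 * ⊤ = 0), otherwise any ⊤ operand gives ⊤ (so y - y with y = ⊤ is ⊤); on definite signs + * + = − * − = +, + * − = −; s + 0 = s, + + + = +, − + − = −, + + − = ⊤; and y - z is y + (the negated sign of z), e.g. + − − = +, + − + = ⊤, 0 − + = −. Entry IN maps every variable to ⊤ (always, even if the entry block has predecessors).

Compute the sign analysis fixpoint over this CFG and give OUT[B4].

Answer: {a: 0, b: +, c: +, d: +, e: +, f: +}

Trace:
Converged values:
  B0:  IN=(all ⊤)  OUT={a:+; rest ⊤}
  B1:  IN={a:+; rest ⊤}  OUT={a:+, b:+, e:+; rest ⊤}
  B2:  IN={a:+, b:+, e:+; rest ⊤}  OUT={a:+, b:+, c:+, e:+; rest ⊤}
  B3:  IN={b:+, c:+, e:+; rest ⊤}  OUT={b:+, c:+, e:+, f:+; rest ⊤}
  B4:  IN={b:+, c:+, e:+, f:+; rest ⊤}  OUT={a:0, b:+, c:+, d:+, e:+, f:+; rest ⊤}
  B5:  IN={a:0, b:+, c:+, d:+, e:+, f:+; rest ⊤}  OUT={a:0, b:+, c:+, d:+, e:+, f:+; rest ⊤}
  B6:  IN={a:0, b:+, c:+, d:+, e:+, f:+; rest ⊤}  OUT={a:0, b:+, c:-, d:+, e:0, f:+; rest ⊤}

Merge at B4: IN[B4] = OUT[B3] = {a: ⊤, b: +, c: +, d: ⊤, e: +, f: +}
Applying B4's transfer function to that IN value gives OUT[B4] (row B4 above).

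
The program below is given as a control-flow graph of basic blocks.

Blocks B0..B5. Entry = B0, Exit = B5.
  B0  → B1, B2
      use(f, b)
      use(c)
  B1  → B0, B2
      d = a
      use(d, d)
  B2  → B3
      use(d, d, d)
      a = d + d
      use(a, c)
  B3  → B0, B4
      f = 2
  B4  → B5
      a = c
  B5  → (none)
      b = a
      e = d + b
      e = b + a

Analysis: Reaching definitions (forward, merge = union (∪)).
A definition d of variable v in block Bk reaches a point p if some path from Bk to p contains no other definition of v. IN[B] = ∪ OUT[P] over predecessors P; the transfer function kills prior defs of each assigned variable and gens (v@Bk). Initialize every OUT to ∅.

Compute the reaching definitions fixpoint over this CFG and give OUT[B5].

Converged values:
  B0:   IN={a@B2, d@B1, f@B3}   OUT={a@B2, d@B1, f@B3}
  B1:   IN={a@B2, d@B1, f@B3}   OUT={a@B2, d@B1, f@B3}
  B2:   IN={a@B2, d@B1, f@B3}   OUT={a@B2, d@B1, f@B3}
  B3:   IN={a@B2, d@B1, f@B3}   OUT={a@B2, d@B1, f@B3}
  B4:   IN={a@B2, d@B1, f@B3}   OUT={a@B4, d@B1, f@B3}
  B5:   IN={a@B4, d@B1, f@B3}   OUT={a@B4, b@B5, d@B1, e@B5, f@B3}

Merge at B5: IN[B5] = OUT[B4] = {a@B4, d@B1, f@B3}
Applying B5's transfer function to that IN value gives OUT[B5] (row B5 above).

Answer: {a@B4, b@B5, d@B1, e@B5, f@B3}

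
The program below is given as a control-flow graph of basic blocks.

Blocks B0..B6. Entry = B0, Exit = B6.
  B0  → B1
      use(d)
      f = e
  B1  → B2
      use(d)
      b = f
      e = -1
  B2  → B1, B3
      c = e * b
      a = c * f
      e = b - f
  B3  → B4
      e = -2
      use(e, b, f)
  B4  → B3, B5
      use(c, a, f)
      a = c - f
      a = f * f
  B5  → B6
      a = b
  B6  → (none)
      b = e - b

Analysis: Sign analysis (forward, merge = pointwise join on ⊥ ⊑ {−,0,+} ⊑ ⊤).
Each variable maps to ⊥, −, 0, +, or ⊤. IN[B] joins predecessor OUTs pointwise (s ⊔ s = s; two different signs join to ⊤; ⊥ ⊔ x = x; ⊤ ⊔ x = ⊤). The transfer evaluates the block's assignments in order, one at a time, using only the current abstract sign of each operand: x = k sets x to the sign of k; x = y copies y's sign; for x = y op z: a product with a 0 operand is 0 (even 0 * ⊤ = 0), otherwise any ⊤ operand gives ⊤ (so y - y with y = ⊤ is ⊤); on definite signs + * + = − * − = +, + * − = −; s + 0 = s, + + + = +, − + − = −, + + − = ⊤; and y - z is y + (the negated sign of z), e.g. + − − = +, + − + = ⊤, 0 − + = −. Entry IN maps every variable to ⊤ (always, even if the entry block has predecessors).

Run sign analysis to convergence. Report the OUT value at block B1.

Fixpoint table:
  B0: | IN=(all ⊤) | OUT=(all ⊤)
  B1: | IN=(all ⊤) | OUT={e:-; rest ⊤}
  B2: | IN={e:-; rest ⊤} | OUT=(all ⊤)
  B3: | IN=(all ⊤) | OUT={e:-; rest ⊤}
  B4: | IN={e:-; rest ⊤} | OUT={e:-; rest ⊤}
  B5: | IN={e:-; rest ⊤} | OUT={e:-; rest ⊤}
  B6: | IN={e:-; rest ⊤} | OUT={e:-; rest ⊤}

Merge at B1: IN[B1] = OUT[B0] ⊔ OUT[B2] = {a: ⊤, b: ⊤, c: ⊤, d: ⊤, e: ⊤, f: ⊤}
Applying B1's transfer function to that IN value gives OUT[B1] (row B1 above).

Answer: {a: ⊤, b: ⊤, c: ⊤, d: ⊤, e: -, f: ⊤}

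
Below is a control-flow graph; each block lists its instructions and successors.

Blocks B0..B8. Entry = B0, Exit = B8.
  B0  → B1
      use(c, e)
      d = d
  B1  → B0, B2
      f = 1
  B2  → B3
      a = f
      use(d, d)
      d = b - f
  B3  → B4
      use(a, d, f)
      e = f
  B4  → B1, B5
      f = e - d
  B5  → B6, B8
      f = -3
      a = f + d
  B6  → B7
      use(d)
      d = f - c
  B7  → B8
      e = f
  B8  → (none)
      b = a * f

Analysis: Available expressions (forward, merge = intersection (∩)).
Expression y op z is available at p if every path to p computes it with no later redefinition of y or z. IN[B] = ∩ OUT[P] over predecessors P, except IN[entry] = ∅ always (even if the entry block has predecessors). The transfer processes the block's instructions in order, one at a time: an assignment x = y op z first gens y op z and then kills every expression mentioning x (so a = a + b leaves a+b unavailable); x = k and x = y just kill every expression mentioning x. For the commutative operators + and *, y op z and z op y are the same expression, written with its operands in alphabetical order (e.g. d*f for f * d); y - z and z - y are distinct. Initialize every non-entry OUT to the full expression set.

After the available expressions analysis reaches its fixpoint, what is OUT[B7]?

Per-block solution:
  B0:   IN={}   OUT={}
  B1:   IN={}   OUT={}
  B2:   IN={}   OUT={b-f}
  B3:   IN={b-f}   OUT={b-f}
  B4:   IN={b-f}   OUT={e-d}
  B5:   IN={e-d}   OUT={d+f, e-d}
  B6:   IN={d+f, e-d}   OUT={f-c}
  B7:   IN={f-c}   OUT={f-c}
  B8:   IN={}   OUT={a*f}

Merge at B7: IN[B7] = OUT[B6] = {f-c}
Applying B7's transfer function to that IN value gives OUT[B7] (row B7 above).

Answer: {f-c}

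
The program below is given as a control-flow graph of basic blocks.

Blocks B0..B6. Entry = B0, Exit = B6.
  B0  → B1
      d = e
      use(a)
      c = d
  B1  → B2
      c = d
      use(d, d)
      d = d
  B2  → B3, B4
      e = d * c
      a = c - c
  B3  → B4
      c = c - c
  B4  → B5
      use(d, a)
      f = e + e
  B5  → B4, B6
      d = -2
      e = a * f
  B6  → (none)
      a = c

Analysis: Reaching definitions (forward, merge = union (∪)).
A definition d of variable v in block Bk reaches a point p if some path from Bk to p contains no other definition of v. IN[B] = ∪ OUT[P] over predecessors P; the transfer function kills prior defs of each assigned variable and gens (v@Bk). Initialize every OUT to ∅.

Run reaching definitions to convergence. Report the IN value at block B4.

Converged values:
  B0: | IN={} | OUT={c@B0, d@B0}
  B1: | IN={c@B0, d@B0} | OUT={c@B1, d@B1}
  B2: | IN={c@B1, d@B1} | OUT={a@B2, c@B1, d@B1, e@B2}
  B3: | IN={a@B2, c@B1, d@B1, e@B2} | OUT={a@B2, c@B3, d@B1, e@B2}
  B4: | IN={a@B2, c@B1, c@B3, d@B1, d@B5, e@B2, e@B5, f@B4} | OUT={a@B2, c@B1, c@B3, d@B1, d@B5, e@B2, e@B5, f@B4}
  B5: | IN={a@B2, c@B1, c@B3, d@B1, d@B5, e@B2, e@B5, f@B4} | OUT={a@B2, c@B1, c@B3, d@B5, e@B5, f@B4}
  B6: | IN={a@B2, c@B1, c@B3, d@B5, e@B5, f@B4} | OUT={a@B6, c@B1, c@B3, d@B5, e@B5, f@B4}

Merge at B4: IN[B4] = OUT[B2] ⊔ OUT[B3] ⊔ OUT[B5] = {a@B2, c@B1, c@B3, d@B1, d@B5, e@B2, e@B5, f@B4}

Answer: {a@B2, c@B1, c@B3, d@B1, d@B5, e@B2, e@B5, f@B4}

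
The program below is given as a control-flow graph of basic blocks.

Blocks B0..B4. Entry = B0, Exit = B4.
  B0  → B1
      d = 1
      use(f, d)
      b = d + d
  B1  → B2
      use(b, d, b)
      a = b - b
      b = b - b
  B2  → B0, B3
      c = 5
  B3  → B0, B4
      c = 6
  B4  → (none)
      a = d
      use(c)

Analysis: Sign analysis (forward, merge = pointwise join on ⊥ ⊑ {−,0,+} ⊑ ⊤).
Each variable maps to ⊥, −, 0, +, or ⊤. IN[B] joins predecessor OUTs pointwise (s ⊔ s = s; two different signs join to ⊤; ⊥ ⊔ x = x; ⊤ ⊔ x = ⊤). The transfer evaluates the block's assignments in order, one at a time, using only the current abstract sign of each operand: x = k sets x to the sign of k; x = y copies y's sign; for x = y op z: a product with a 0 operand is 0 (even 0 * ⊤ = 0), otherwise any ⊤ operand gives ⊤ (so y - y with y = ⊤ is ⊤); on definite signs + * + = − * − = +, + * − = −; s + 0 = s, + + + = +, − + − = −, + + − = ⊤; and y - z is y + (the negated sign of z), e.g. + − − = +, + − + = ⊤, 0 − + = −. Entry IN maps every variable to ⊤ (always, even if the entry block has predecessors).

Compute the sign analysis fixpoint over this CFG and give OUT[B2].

Answer: {a: ⊤, b: ⊤, c: +, d: +, e: ⊤, f: ⊤}

Trace:
Fixpoint table:
  B0: | IN=(all ⊤) | OUT={b:+, d:+; rest ⊤}
  B1: | IN={b:+, d:+; rest ⊤} | OUT={d:+; rest ⊤}
  B2: | IN={d:+; rest ⊤} | OUT={c:+, d:+; rest ⊤}
  B3: | IN={c:+, d:+; rest ⊤} | OUT={c:+, d:+; rest ⊤}
  B4: | IN={c:+, d:+; rest ⊤} | OUT={a:+, c:+, d:+; rest ⊤}

Merge at B2: IN[B2] = OUT[B1] = {a: ⊤, b: ⊤, c: ⊤, d: +, e: ⊤, f: ⊤}
Applying B2's transfer function to that IN value gives OUT[B2] (row B2 above).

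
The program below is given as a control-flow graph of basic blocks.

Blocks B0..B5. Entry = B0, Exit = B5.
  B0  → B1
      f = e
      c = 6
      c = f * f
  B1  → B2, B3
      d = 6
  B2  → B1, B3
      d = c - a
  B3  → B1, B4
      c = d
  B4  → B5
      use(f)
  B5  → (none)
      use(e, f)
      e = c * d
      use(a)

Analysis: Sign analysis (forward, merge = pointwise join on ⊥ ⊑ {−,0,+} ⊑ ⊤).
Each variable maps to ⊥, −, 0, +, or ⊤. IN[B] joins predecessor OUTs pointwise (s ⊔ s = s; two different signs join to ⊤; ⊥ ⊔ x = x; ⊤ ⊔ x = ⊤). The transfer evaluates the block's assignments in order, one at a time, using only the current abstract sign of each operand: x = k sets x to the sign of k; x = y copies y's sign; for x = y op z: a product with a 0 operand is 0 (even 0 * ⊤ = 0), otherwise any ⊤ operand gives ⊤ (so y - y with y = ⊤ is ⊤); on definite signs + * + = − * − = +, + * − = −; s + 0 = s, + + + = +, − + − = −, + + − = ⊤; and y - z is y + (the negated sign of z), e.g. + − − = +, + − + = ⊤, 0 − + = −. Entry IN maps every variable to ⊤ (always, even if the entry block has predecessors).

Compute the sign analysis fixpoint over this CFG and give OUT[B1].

Answer: {a: ⊤, b: ⊤, c: ⊤, d: +, e: ⊤, f: ⊤}

Trace:
Fixpoint table:
  B0: | IN=(all ⊤) | OUT=(all ⊤)
  B1: | IN=(all ⊤) | OUT={d:+; rest ⊤}
  B2: | IN={d:+; rest ⊤} | OUT=(all ⊤)
  B3: | IN=(all ⊤) | OUT=(all ⊤)
  B4: | IN=(all ⊤) | OUT=(all ⊤)
  B5: | IN=(all ⊤) | OUT=(all ⊤)

Merge at B1: IN[B1] = OUT[B0] ⊔ OUT[B2] ⊔ OUT[B3] = {a: ⊤, b: ⊤, c: ⊤, d: ⊤, e: ⊤, f: ⊤}
Applying B1's transfer function to that IN value gives OUT[B1] (row B1 above).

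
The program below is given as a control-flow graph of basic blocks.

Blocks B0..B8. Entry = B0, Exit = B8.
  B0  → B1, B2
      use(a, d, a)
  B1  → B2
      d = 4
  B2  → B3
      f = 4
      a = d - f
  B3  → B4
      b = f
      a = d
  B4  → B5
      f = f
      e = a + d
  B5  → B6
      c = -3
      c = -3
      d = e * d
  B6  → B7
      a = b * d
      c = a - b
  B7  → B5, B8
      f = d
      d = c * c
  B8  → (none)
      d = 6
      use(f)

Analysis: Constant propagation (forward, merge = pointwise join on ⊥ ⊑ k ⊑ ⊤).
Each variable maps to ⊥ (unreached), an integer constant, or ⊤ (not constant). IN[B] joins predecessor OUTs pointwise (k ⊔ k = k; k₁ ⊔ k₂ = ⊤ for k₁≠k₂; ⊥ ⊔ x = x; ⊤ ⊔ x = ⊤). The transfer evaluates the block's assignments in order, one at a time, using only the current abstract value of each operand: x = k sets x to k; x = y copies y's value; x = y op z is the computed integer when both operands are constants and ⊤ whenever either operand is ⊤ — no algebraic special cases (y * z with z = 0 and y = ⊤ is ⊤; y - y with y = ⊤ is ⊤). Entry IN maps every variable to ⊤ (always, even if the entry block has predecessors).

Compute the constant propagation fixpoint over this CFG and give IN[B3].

Answer: {a: ⊤, b: ⊤, c: ⊤, d: ⊤, e: ⊤, f: 4}

Trace:
Fixpoint table:
  B0: | IN=(all ⊤) | OUT=(all ⊤)
  B1: | IN=(all ⊤) | OUT={d:4; rest ⊤}
  B2: | IN=(all ⊤) | OUT={f:4; rest ⊤}
  B3: | IN={f:4; rest ⊤} | OUT={b:4, f:4; rest ⊤}
  B4: | IN={b:4, f:4; rest ⊤} | OUT={b:4, f:4; rest ⊤}
  B5: | IN={b:4; rest ⊤} | OUT={b:4, c:-3; rest ⊤}
  B6: | IN={b:4, c:-3; rest ⊤} | OUT={b:4; rest ⊤}
  B7: | IN={b:4; rest ⊤} | OUT={b:4; rest ⊤}
  B8: | IN={b:4; rest ⊤} | OUT={b:4, d:6; rest ⊤}

Merge at B3: IN[B3] = OUT[B2] = {a: ⊤, b: ⊤, c: ⊤, d: ⊤, e: ⊤, f: 4}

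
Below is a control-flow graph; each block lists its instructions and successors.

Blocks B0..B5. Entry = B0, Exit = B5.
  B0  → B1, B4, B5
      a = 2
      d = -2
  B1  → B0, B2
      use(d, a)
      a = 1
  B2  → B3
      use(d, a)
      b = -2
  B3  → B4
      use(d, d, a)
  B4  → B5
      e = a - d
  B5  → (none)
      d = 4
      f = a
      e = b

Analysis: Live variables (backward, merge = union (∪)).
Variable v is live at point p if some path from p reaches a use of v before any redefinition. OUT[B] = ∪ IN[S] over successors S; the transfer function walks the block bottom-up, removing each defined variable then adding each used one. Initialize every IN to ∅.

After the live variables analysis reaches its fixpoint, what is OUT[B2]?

Per-block solution:
  B0: | IN={b} | OUT={a, b, d}
  B1: | IN={a, b, d} | OUT={a, b, d}
  B2: | IN={a, d} | OUT={a, b, d}
  B3: | IN={a, b, d} | OUT={a, b, d}
  B4: | IN={a, b, d} | OUT={a, b}
  B5: | IN={a, b} | OUT={}

Merge at B2: OUT[B2] = IN[B3] = {a, b, d}

Answer: {a, b, d}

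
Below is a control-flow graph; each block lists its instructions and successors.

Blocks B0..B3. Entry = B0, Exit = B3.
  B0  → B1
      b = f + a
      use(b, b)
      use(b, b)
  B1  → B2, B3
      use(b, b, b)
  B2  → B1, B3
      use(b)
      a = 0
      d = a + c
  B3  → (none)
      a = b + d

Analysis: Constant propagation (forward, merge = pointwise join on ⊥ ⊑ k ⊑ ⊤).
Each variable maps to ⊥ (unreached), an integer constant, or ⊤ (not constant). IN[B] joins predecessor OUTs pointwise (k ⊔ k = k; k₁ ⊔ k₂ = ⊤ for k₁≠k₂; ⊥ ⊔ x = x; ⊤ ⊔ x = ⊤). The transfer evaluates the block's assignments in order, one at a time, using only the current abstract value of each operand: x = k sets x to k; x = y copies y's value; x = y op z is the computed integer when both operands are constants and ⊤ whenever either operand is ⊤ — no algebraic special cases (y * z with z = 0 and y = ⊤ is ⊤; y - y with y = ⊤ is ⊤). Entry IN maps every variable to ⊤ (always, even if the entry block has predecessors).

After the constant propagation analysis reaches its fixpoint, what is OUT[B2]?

Converged values:
  B0:  IN=(all ⊤)  OUT=(all ⊤)
  B1:  IN=(all ⊤)  OUT=(all ⊤)
  B2:  IN=(all ⊤)  OUT={a:0; rest ⊤}
  B3:  IN=(all ⊤)  OUT=(all ⊤)

Merge at B2: IN[B2] = OUT[B1] = {a: ⊤, b: ⊤, c: ⊤, d: ⊤, e: ⊤, f: ⊤}
Applying B2's transfer function to that IN value gives OUT[B2] (row B2 above).

Answer: {a: 0, b: ⊤, c: ⊤, d: ⊤, e: ⊤, f: ⊤}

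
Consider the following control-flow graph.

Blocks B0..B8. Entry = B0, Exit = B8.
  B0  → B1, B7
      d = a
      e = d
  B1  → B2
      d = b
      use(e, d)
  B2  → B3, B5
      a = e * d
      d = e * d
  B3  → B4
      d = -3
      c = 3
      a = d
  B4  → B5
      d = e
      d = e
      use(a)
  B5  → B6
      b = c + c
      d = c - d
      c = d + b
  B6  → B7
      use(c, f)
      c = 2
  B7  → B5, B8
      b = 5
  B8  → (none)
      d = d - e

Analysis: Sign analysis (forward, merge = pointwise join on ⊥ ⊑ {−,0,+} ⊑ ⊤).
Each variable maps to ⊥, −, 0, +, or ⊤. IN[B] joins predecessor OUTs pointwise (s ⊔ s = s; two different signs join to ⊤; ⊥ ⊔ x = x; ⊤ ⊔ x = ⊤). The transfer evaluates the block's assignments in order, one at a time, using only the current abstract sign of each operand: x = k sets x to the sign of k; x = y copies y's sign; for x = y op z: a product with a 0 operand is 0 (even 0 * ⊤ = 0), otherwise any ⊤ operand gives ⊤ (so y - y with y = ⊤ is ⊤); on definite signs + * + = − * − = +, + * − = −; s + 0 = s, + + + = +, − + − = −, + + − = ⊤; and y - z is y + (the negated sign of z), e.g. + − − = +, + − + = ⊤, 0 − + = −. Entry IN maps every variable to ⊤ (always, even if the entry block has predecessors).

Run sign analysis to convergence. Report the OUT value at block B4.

Answer: {a: -, b: ⊤, c: +, d: ⊤, e: ⊤, f: ⊤}

Working:
Converged values:
  B0: | IN=(all ⊤) | OUT=(all ⊤)
  B1: | IN=(all ⊤) | OUT=(all ⊤)
  B2: | IN=(all ⊤) | OUT=(all ⊤)
  B3: | IN=(all ⊤) | OUT={a:-, c:+, d:-; rest ⊤}
  B4: | IN={a:-, c:+, d:-; rest ⊤} | OUT={a:-, c:+; rest ⊤}
  B5: | IN=(all ⊤) | OUT=(all ⊤)
  B6: | IN=(all ⊤) | OUT={c:+; rest ⊤}
  B7: | IN=(all ⊤) | OUT={b:+; rest ⊤}
  B8: | IN={b:+; rest ⊤} | OUT={b:+; rest ⊤}

Merge at B4: IN[B4] = OUT[B3] = {a: -, b: ⊤, c: +, d: -, e: ⊤, f: ⊤}
Applying B4's transfer function to that IN value gives OUT[B4] (row B4 above).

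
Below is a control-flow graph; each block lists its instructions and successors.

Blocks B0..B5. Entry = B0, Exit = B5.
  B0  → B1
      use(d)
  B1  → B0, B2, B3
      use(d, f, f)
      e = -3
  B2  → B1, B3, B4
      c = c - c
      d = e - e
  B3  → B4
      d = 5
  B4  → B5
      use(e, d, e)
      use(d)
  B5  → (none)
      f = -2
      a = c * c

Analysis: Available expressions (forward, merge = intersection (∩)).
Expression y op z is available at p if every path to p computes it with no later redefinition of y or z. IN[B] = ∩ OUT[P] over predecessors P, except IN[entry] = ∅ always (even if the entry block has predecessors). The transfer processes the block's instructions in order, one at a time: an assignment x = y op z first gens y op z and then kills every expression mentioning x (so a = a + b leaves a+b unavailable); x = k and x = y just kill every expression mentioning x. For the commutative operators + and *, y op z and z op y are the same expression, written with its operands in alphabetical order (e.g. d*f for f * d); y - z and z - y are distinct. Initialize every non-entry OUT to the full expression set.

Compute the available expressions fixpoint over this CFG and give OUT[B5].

Per-block solution:
  B0:  IN={}  OUT={}
  B1:  IN={}  OUT={}
  B2:  IN={}  OUT={e-e}
  B3:  IN={}  OUT={}
  B4:  IN={}  OUT={}
  B5:  IN={}  OUT={c*c}

Merge at B5: IN[B5] = OUT[B4] = {}
Applying B5's transfer function to that IN value gives OUT[B5] (row B5 above).

Answer: {c*c}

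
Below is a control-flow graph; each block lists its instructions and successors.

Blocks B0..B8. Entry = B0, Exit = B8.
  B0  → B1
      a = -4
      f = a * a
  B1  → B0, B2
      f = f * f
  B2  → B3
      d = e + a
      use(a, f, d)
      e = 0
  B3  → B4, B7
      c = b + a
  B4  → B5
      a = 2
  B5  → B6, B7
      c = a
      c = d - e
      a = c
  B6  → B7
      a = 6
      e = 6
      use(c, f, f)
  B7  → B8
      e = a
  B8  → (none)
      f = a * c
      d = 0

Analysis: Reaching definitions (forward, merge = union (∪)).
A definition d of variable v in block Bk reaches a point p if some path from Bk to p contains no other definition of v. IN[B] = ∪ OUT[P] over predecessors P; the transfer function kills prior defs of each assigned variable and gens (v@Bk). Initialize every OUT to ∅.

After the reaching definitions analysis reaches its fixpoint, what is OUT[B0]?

Answer: {a@B0, f@B0}

Working:
Fixpoint table:
  B0: | IN={a@B0, f@B1} | OUT={a@B0, f@B0}
  B1: | IN={a@B0, f@B0} | OUT={a@B0, f@B1}
  B2: | IN={a@B0, f@B1} | OUT={a@B0, d@B2, e@B2, f@B1}
  B3: | IN={a@B0, d@B2, e@B2, f@B1} | OUT={a@B0, c@B3, d@B2, e@B2, f@B1}
  B4: | IN={a@B0, c@B3, d@B2, e@B2, f@B1} | OUT={a@B4, c@B3, d@B2, e@B2, f@B1}
  B5: | IN={a@B4, c@B3, d@B2, e@B2, f@B1} | OUT={a@B5, c@B5, d@B2, e@B2, f@B1}
  B6: | IN={a@B5, c@B5, d@B2, e@B2, f@B1} | OUT={a@B6, c@B5, d@B2, e@B6, f@B1}
  B7: | IN={a@B0, a@B5, a@B6, c@B3, c@B5, d@B2, e@B2, e@B6, f@B1} | OUT={a@B0, a@B5, a@B6, c@B3, c@B5, d@B2, e@B7, f@B1}
  B8: | IN={a@B0, a@B5, a@B6, c@B3, c@B5, d@B2, e@B7, f@B1} | OUT={a@B0, a@B5, a@B6, c@B3, c@B5, d@B8, e@B7, f@B8}

Merge at B0 (entry node, so the boundary value {} is joined with the incoming edge(s)): IN[B0] = {} ⊔ OUT[B1] = {a@B0, f@B1}
Applying B0's transfer function to that IN value gives OUT[B0] (row B0 above).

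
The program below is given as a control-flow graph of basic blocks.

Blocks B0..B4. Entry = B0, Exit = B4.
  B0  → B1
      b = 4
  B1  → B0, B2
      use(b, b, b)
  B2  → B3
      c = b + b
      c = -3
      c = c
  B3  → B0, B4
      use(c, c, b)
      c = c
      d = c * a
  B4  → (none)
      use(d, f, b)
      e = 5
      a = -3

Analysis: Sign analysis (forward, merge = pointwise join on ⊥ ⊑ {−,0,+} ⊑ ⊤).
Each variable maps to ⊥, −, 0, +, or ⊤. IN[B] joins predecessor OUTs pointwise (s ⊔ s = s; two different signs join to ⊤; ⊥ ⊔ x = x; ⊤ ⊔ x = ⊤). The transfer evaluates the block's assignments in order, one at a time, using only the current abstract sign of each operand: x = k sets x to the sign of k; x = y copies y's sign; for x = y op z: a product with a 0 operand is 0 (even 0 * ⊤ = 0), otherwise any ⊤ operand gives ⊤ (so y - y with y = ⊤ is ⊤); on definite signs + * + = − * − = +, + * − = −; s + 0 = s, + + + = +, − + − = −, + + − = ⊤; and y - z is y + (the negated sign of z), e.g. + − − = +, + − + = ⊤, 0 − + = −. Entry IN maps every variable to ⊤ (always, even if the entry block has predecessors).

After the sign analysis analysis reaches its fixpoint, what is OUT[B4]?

Fixpoint table:
  B0:   IN=(all ⊤)   OUT={b:+; rest ⊤}
  B1:   IN={b:+; rest ⊤}   OUT={b:+; rest ⊤}
  B2:   IN={b:+; rest ⊤}   OUT={b:+, c:-; rest ⊤}
  B3:   IN={b:+, c:-; rest ⊤}   OUT={b:+, c:-; rest ⊤}
  B4:   IN={b:+, c:-; rest ⊤}   OUT={a:-, b:+, c:-, e:+; rest ⊤}

Merge at B4: IN[B4] = OUT[B3] = {a: ⊤, b: +, c: -, d: ⊤, e: ⊤, f: ⊤}
Applying B4's transfer function to that IN value gives OUT[B4] (row B4 above).

Answer: {a: -, b: +, c: -, d: ⊤, e: +, f: ⊤}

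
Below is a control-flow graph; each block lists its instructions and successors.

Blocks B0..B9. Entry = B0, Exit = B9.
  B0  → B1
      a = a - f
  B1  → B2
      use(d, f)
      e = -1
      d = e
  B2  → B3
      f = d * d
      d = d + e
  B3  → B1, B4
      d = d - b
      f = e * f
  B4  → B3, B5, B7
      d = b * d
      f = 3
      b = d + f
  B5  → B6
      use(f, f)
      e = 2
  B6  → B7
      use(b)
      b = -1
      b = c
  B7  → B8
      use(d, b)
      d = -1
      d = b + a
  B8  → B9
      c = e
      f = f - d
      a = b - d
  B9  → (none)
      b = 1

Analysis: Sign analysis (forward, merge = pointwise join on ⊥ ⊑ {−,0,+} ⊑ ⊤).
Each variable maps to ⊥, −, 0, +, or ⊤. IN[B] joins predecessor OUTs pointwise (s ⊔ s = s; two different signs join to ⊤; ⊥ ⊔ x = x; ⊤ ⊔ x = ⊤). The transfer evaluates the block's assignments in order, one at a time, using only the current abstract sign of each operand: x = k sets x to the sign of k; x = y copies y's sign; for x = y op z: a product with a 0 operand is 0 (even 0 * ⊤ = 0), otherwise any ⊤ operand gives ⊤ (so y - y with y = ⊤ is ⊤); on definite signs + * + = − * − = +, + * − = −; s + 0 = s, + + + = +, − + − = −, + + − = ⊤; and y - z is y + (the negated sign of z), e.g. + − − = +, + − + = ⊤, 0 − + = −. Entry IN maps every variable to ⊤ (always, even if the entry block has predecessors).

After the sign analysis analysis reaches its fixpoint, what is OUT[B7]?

Fixpoint table:
  B0:  IN=(all ⊤)  OUT=(all ⊤)
  B1:  IN=(all ⊤)  OUT={d:-, e:-; rest ⊤}
  B2:  IN={d:-, e:-; rest ⊤}  OUT={d:-, e:-, f:+; rest ⊤}
  B3:  IN={e:-, f:+; rest ⊤}  OUT={e:-, f:-; rest ⊤}
  B4:  IN={e:-, f:-; rest ⊤}  OUT={e:-, f:+; rest ⊤}
  B5:  IN={e:-, f:+; rest ⊤}  OUT={e:+, f:+; rest ⊤}
  B6:  IN={e:+, f:+; rest ⊤}  OUT={e:+, f:+; rest ⊤}
  B7:  IN={f:+; rest ⊤}  OUT={f:+; rest ⊤}
  B8:  IN={f:+; rest ⊤}  OUT=(all ⊤)
  B9:  IN=(all ⊤)  OUT={b:+; rest ⊤}

Merge at B7: IN[B7] = OUT[B4] ⊔ OUT[B6] = {a: ⊤, b: ⊤, c: ⊤, d: ⊤, e: ⊤, f: +}
Applying B7's transfer function to that IN value gives OUT[B7] (row B7 above).

Answer: {a: ⊤, b: ⊤, c: ⊤, d: ⊤, e: ⊤, f: +}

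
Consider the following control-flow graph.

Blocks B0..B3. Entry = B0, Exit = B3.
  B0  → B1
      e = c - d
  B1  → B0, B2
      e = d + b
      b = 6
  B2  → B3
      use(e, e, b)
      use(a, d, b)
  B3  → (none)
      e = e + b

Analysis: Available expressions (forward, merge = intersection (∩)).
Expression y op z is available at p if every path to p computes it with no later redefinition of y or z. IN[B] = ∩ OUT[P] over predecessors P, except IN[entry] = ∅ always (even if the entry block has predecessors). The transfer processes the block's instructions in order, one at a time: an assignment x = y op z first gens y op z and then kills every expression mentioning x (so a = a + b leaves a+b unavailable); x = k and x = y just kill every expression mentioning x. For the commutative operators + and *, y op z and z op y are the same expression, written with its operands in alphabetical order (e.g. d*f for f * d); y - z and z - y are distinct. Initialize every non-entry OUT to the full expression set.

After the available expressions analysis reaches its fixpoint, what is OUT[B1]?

Answer: {c-d}

Trace:
Fixpoint table:
  B0:   IN={}   OUT={c-d}
  B1:   IN={c-d}   OUT={c-d}
  B2:   IN={c-d}   OUT={c-d}
  B3:   IN={c-d}   OUT={c-d}

Merge at B1: IN[B1] = OUT[B0] = {c-d}
Applying B1's transfer function to that IN value gives OUT[B1] (row B1 above).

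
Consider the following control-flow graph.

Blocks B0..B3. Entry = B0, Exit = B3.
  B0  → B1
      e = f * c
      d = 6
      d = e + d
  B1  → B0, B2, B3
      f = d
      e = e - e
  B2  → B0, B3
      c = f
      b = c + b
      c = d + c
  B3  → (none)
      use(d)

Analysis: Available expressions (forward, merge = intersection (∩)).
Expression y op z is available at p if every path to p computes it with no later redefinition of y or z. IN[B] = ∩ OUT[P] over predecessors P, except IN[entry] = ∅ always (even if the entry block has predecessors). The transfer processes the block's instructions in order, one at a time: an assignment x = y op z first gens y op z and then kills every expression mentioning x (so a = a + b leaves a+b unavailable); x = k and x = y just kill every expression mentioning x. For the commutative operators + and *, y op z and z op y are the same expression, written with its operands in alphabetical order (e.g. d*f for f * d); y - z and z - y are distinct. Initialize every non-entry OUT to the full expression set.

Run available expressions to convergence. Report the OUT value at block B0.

Answer: {c*f}

Working:
Fixpoint table:
  B0: | IN={} | OUT={c*f}
  B1: | IN={c*f} | OUT={}
  B2: | IN={} | OUT={}
  B3: | IN={} | OUT={}

Merge at B0 (entry node, so the boundary value {} is joined with the incoming edge(s)): IN[B0] = {} ∩ OUT[B1] ∩ OUT[B2] = {}
Applying B0's transfer function to that IN value gives OUT[B0] (row B0 above).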